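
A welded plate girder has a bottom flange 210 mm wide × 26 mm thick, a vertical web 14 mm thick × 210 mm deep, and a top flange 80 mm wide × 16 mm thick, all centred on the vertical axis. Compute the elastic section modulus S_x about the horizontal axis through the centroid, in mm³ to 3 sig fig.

S_x ≈ 4.50 × 10⁵ mm³

Treat the section as a set of non-overlapping primitives; coordinates are from the bounding-box lower-left.
Bottom plate: 210 × 26, A = 5 460 mm², y = 13 mm, Ī = 307 580 mm⁴.
Web plate: 14 × 210, A = 2 940 mm², y = 131 mm, Ī = 10 804 500 mm⁴.
Top plate: 80 × 16, A = 1 280 mm², y = 244 mm, Ī = 27 307 mm⁴.
Centroid: ȳ = ΣA·y / ΣA = 79.384 mm.
Transfer each piece to the horizontal axis through the centroid using Ī + A·d² with d = y − 79.384:
  bottom plate: d = -66.384 mm → contributes +24 369 117 mm⁴
  web plate: d = 51.616 mm → contributes +18 637 191 mm⁴
  top plate: d = 164.62 mm → contributes +34 713 168 mm⁴
Total I = 77 719 477 mm⁴.
Extreme fibre distance c = 172.62 mm; S = I/c = 450 246 mm³.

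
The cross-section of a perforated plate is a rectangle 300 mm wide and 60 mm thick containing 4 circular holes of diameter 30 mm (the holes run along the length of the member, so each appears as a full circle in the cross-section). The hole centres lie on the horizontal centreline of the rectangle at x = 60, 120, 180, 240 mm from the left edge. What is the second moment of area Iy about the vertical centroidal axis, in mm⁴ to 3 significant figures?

Iy ≈ 1.22 × 10⁸ mm⁴

Treat the section as a set of non-overlapping primitives; coordinates are from the bounding-box lower-left.
Plate: 300 × 60, A = 18 000 mm², x = 150 mm, Ī = 135 000 000 mm⁴.
Hole 1 (subtracted): ⌀30, A = 706.86 mm², x = 60 mm, Ī = 39 761 mm⁴.
Hole 2 (subtracted): ⌀30, A = 706.86 mm², x = 120 mm, Ī = 39 761 mm⁴.
Hole 3 (subtracted): ⌀30, A = 706.86 mm², x = 180 mm, Ī = 39 761 mm⁴.
Hole 4 (subtracted): ⌀30, A = 706.86 mm², x = 240 mm, Ī = 39 761 mm⁴.
By symmetry the centroid is at mid-width, x̄ = 150 mm.
Transfer each piece to the vertical centroidal axis using Ī + A·d² with d = x − 150:
  plate: d = 0 mm → contributes +135 000 000 mm⁴
  hole 1: d = -90 mm → contributes −5 765 313 mm⁴
  hole 2: d = -30 mm → contributes −675 933 mm⁴
  hole 3: d = 30 mm → contributes −675 933 mm⁴
  hole 4: d = 90 mm → contributes −5 765 313 mm⁴
Total I = 122 117 507 mm⁴.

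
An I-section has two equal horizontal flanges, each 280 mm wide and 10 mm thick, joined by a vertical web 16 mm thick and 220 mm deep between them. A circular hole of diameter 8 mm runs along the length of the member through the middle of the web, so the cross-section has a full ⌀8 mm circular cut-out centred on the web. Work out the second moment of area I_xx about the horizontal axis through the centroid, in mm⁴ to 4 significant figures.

I_xx ≈ 8.830 × 10⁷ mm⁴

Decompose the section into non-overlapping parts with the origin at the bottom-left of its bounding rectangle.
Bottom flange: 280 × 10, A = 2 800 mm², y = 5 mm, Ī = 23333.3 mm⁴.
Web: 16 × 220, A = 3 520 mm², y = 120 mm, Ī = 14 197 333 mm⁴.
Top flange: 280 × 10, A = 2 800 mm², y = 235 mm, Ī = 23333.3 mm⁴.
Hole (subtracted): ⌀8, A = 50.2655 mm², y = 120 mm, Ī = 201.062 mm⁴.
By symmetry the centroid is at mid-height, ȳ = 120 mm.
Transfer each piece to the horizontal axis through the centroid using Ī + A·d² with d = y − 120:
  bottom flange: d = -115 mm → contributes +37 053 333 mm⁴
  web: d = 0 mm → contributes +14 197 333 mm⁴
  top flange: d = 115 mm → contributes +37 053 333 mm⁴
  hole: d = 0 mm → contributes −201.062 mm⁴
Total I = 88 303 799 mm⁴.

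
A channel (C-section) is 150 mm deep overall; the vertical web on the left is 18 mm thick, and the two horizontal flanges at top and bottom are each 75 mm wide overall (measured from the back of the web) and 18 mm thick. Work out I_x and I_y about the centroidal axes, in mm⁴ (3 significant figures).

Decompose the section into non-overlapping parts with the origin at the bottom-left of its bounding rectangle.
Web: 18 × 150, A = 2 700 mm², y = 75 mm, Ī = 5 062 500 mm⁴.
Top flange (beyond web): 57 × 18, A = 1 026 mm², y = 141 mm, Ī = 27 702 mm⁴.
Bottom flange (beyond web): 57 × 18, A = 1 026 mm², y = 9 mm, Ī = 27 702 mm⁴.
By symmetry the centroid is at mid-height, ȳ = 75 mm.
Transfer each piece to the centroidal x-axis using Ī + A·d² with d = y − 75:
  web: d = 0 mm → contributes +5 062 500 mm⁴
  top flange (beyond web): d = 66 mm → contributes +4 496 958 mm⁴
  bottom flange (beyond web): d = -66 mm → contributes +4 496 958 mm⁴
Total I = 14 056 416 mm⁴.
For the y-axis: x̄ = 25.193 mm.
Repeating about the centroidal y-axis gives I_y = 2 268 039 mm⁴.

I_x ≈ 1.41 × 10⁷ mm⁴, I_y ≈ 2.27 × 10⁶ mm⁴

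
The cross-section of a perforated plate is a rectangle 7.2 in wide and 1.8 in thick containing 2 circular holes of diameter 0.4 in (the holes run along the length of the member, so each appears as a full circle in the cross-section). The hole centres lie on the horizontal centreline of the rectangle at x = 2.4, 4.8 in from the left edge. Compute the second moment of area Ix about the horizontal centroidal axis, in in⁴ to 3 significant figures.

Ix ≈ 3.50 in⁴

Split into non-overlapping primitives; take the origin at the lower-left of the bounding box.
Plate: 7.2 × 1.8, A = 12.96 in², y = 0.9 in, Ī = 3.4992 in⁴.
Hole 1 (subtracted): ⌀0.4, A = 0.12566 in², y = 0.9 in, Ī = 0.0012566 in⁴.
Hole 2 (subtracted): ⌀0.4, A = 0.12566 in², y = 0.9 in, Ī = 0.0012566 in⁴.
By symmetry the centroid is at mid-height, ȳ = 0.9 in.
All pieces are centred on the horizontal centroidal axis, so I = ΣĪ (holes subtracted) = 3.4967 in⁴.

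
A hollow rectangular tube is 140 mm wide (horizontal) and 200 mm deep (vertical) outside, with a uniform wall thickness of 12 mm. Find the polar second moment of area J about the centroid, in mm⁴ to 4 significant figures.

J ≈ 6.347 × 10⁷ mm⁴

Treat the section as a set of non-overlapping primitives; coordinates are from the bounding-box lower-left.
Outer rectangle: 140 × 200, A = 28 000 mm², y = 100 mm, Ī = 93 333 333 mm⁴.
Inner void (subtracted): 116 × 176, A = 20 416 mm², y = 100 mm, Ī = 52 700 501 mm⁴.
By symmetry the centroid is at mid-height, ȳ = 100 mm.
All pieces are centred on the centroidal x-axis, so I = ΣĪ (holes subtracted) = 40 632 832 mm⁴.
Repeating about the centroidal y-axis gives I_y = 22 840 192 mm⁴.
Polar second moment: J = I_x + I_y = 63 473 024 mm⁴.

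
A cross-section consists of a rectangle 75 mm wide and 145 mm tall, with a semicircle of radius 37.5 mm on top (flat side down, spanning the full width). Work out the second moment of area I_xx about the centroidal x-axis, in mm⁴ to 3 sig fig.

Break the section into simple shapes (no overlaps), measuring from the bottom-left corner of the bounding box.
Rectangular body: 75 × 145, A = 10 875 mm², y = 72.5 mm, Ī = 19 053 906 mm⁴.
Semicircular cap: semicircle r = 37.5, A = 2208.9 mm², y = 160.92 mm, Ī = 217 049 mm⁴.
Centroid: ȳ = ΣA·y / ΣA = 87.427 mm.
Transfer each piece to the centroidal x-axis using Ī + A·d² with d = y − 87.427:
  rectangular body: d = -14.927 mm → contributes +21 477 023 mm⁴
  semicircular cap: d = 73.488 mm → contributes +12 146 518 mm⁴
Total I = 33 623 541 mm⁴.

I_xx ≈ 3.36 × 10⁷ mm⁴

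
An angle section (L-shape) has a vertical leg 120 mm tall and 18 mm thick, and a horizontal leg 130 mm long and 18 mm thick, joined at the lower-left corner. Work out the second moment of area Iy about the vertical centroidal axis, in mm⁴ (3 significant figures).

Split into non-overlapping primitives; take the origin at the lower-left of the bounding box.
Vertical leg: 18 × 120, A = 2 160 mm², x = 9 mm, Ī = 58 320 mm⁴.
Horizontal leg (remainder): 112 × 18, A = 2 016 mm², x = 74 mm, Ī = 2 107 392 mm⁴.
Centroid: x̄ = ΣA·x / ΣA = 40.379 mm.
Transfer each piece to the vertical centroidal axis using Ī + A·d² with d = x − 40.379:
  vertical leg: d = -31.379 mm → contributes +2 185 188 mm⁴
  horizontal leg (remainder): d = 33.621 mm → contributes +4 386 179 mm⁴
Total I = 6 571 367 mm⁴.

Iy ≈ 6.57 × 10⁶ mm⁴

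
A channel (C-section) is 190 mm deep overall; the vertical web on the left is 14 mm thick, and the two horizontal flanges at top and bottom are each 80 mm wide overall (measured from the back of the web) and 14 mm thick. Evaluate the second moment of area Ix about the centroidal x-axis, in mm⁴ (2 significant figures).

Ix ≈ 2.2 × 10⁷ mm⁴

Split into non-overlapping primitives; take the origin at the lower-left of the bounding box.
Web: 14 × 190, A = 2 660 mm², y = 95 mm, Ī = 8 002 167 mm⁴.
Top flange (beyond web): 66 × 14, A = 924 mm², y = 183 mm, Ī = 15 092 mm⁴.
Bottom flange (beyond web): 66 × 14, A = 924 mm², y = 7 mm, Ī = 15 092 mm⁴.
By symmetry the centroid is at mid-height, ȳ = 95 mm.
Transfer each piece to the centroidal x-axis using Ī + A·d² with d = y − 95:
  web: d = 0 mm → contributes +8 002 167 mm⁴
  top flange (beyond web): d = 88 mm → contributes +7 170 548 mm⁴
  bottom flange (beyond web): d = -88 mm → contributes +7 170 548 mm⁴
Total I = 22 343 263 mm⁴.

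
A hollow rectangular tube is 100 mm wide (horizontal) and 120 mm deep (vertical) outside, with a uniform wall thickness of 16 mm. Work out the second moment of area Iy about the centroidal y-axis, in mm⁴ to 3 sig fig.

Break the section into simple shapes (no overlaps), measuring from the bottom-left corner of the bounding box.
Outer rectangle: 100 × 120, A = 12 000 mm², x = 50 mm, Ī = 10 000 000 mm⁴.
Inner void (subtracted): 68 × 88, A = 5 984 mm², x = 50 mm, Ī = 2 305 835 mm⁴.
By symmetry the centroid is at mid-width, x̄ = 50 mm.
All pieces are centred on the centroidal y-axis, so I = ΣĪ (holes subtracted) = 7 694 165 mm⁴.

Iy ≈ 7.69 × 10⁶ mm⁴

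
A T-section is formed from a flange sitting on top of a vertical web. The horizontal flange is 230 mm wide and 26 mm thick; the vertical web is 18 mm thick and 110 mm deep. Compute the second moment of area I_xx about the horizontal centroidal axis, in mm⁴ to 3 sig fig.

I_xx ≈ 9.21 × 10⁶ mm⁴

Decompose the section into non-overlapping parts with the origin at the bottom-left of its bounding rectangle.
Flange: 230 × 26, A = 5 980 mm², y = 123 mm, Ī = 336 873 mm⁴.
Web: 18 × 110, A = 1 980 mm², y = 55 mm, Ī = 1 996 500 mm⁴.
Centroid: ȳ = ΣA·y / ΣA = 106.09 mm.
Transfer each piece to the horizontal centroidal axis using Ī + A·d² with d = y − 106.09:
  flange: d = 16.915 mm → contributes +2 047 768 mm⁴
  web: d = -51.085 mm → contributes +7 163 747 mm⁴
Total I = 9 211 515 mm⁴.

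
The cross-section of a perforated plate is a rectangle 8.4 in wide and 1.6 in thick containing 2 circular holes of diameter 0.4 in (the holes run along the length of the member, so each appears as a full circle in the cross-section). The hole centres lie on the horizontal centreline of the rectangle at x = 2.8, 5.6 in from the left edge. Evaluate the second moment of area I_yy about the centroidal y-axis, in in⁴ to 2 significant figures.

I_yy ≈ 79 in⁴

Break the section into simple shapes (no overlaps), measuring from the bottom-left corner of the bounding box.
Plate: 8.4 × 1.6, A = 13.44 in², x = 4.2 in, Ī = 79.03 in⁴.
Hole 1 (subtracted): ⌀0.4, A = 0.1257 in², x = 2.8 in, Ī = 0.001257 in⁴.
Hole 2 (subtracted): ⌀0.4, A = 0.1257 in², x = 5.6 in, Ī = 0.001257 in⁴.
By symmetry the centroid is at mid-width, x̄ = 4.2 in.
Transfer each piece to the centroidal y-axis using Ī + A·d² with d = x − 4.2:
  plate: d = 0 in → contributes +79.03 in⁴
  hole 1: d = -1.4 in → contributes −0.2476 in⁴
  hole 2: d = 1.4 in → contributes −0.2476 in⁴
Total I = 78.53 in⁴.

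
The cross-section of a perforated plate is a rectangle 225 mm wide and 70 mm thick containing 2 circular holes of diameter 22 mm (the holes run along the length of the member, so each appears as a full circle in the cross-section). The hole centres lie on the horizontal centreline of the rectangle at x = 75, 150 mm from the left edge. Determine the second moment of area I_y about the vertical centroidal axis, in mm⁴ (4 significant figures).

I_y ≈ 6.535 × 10⁷ mm⁴

Decompose the section into non-overlapping parts with the origin at the bottom-left of its bounding rectangle.
Plate: 225 × 70, A = 15 750 mm², x = 112.5 mm, Ī = 66 445 313 mm⁴.
Hole 1 (subtracted): ⌀22, A = 380.133 mm², x = 75 mm, Ī = 11 499 mm⁴.
Hole 2 (subtracted): ⌀22, A = 380.133 mm², x = 150 mm, Ī = 11 499 mm⁴.
By symmetry the centroid is at mid-width, x̄ = 112.5 mm.
Transfer each piece to the vertical centroidal axis using Ī + A·d² with d = x − 112.5:
  plate: d = 0 mm → contributes +66 445 313 mm⁴
  hole 1: d = -37.5 mm → contributes −546 061 mm⁴
  hole 2: d = 37.5 mm → contributes −546 061 mm⁴
Total I = 65 353 191 mm⁴.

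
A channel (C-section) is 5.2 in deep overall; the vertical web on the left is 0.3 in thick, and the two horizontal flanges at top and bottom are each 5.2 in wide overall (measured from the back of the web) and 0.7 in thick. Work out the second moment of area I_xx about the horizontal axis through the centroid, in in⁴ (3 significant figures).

I_xx ≈ 38.5 in⁴

Decompose the section into non-overlapping parts with the origin at the bottom-left of its bounding rectangle.
Web: 0.3 × 5.2, A = 1.56 in², y = 2.6 in, Ī = 3.5152 in⁴.
Top flange (beyond web): 4.9 × 0.7, A = 3.43 in², y = 4.85 in, Ī = 0.14006 in⁴.
Bottom flange (beyond web): 4.9 × 0.7, A = 3.43 in², y = 0.35 in, Ī = 0.14006 in⁴.
By symmetry the centroid is at mid-height, ȳ = 2.6 in.
Transfer each piece to the horizontal axis through the centroid using Ī + A·d² with d = y − 2.6:
  web: d = 0 in → contributes +3.5152 in⁴
  top flange (beyond web): d = 2.25 in → contributes +17.504 in⁴
  bottom flange (beyond web): d = -2.25 in → contributes +17.504 in⁴
Total I = 38.524 in⁴.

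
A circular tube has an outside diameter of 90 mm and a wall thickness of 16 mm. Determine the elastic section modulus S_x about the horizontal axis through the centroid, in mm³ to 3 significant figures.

Split into non-overlapping primitives; take the origin at the lower-left of the bounding box.
Outer circle: ⌀90, A = 6361.7 mm², y = 45 mm, Ī = 3 220 623 mm⁴.
Bore (subtracted): ⌀58, A = 2642.1 mm², y = 45 mm, Ī = 555 497 mm⁴.
By symmetry the centroid is at mid-height, ȳ = 45 mm.
All pieces are centred on the horizontal axis through the centroid, so I = ΣĪ (holes subtracted) = 2 665 126 mm⁴.
Extreme fibre distance c = 45 mm; S = I/c = 59 225 mm³.

S_x ≈ 5.92 × 10⁴ mm³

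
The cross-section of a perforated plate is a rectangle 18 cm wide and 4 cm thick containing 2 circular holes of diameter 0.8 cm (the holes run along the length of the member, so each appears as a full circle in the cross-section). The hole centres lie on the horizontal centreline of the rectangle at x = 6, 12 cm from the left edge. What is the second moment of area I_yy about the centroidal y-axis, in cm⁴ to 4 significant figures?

Break the section into simple shapes (no overlaps), measuring from the bottom-left corner of the bounding box.
Plate: 18 × 4, A = 72 cm², x = 9 cm, Ī = 1 944 cm⁴.
Hole 1 (subtracted): ⌀0.8, A = 0.502655 cm², x = 6 cm, Ī = 0.0201062 cm⁴.
Hole 2 (subtracted): ⌀0.8, A = 0.502655 cm², x = 12 cm, Ī = 0.0201062 cm⁴.
By symmetry the centroid is at mid-width, x̄ = 9 cm.
Transfer each piece to the centroidal y-axis using Ī + A·d² with d = x − 9:
  plate: d = 0 cm → contributes +1 944 cm⁴
  hole 1: d = -3 cm → contributes −4.544 cm⁴
  hole 2: d = 3 cm → contributes −4.544 cm⁴
Total I = 1934.91 cm⁴.

I_yy ≈ 1935 cm⁴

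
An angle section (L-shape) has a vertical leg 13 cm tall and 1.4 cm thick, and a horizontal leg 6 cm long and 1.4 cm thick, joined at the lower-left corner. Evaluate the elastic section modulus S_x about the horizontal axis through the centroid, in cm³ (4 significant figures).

Treat the section as a set of non-overlapping primitives; coordinates are from the bounding-box lower-left.
Vertical leg: 1.4 × 13, A = 18.2 cm², y = 6.5 cm, Ī = 256.317 cm⁴.
Horizontal leg (remainder): 4.6 × 1.4, A = 6.44 cm², y = 0.7 cm, Ī = 1.05187 cm⁴.
Centroid: ȳ = ΣA·y / ΣA = 4.98409 cm.
Transfer each piece to the horizontal axis through the centroid using Ī + A·d² with d = y − 4.98409:
  vertical leg: d = 1.51591 cm → contributes +298.14 cm⁴
  horizontal leg (remainder): d = -4.28409 cm → contributes +119.248 cm⁴
Total I = 417.388 cm⁴.
Extreme fibre distance c = 8.01591 cm; S = I/c = 52.0699 cm³.

S_x ≈ 52.07 cm³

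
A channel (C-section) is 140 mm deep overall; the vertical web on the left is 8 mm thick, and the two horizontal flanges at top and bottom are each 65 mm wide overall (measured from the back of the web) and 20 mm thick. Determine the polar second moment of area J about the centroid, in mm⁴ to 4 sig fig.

Split into non-overlapping primitives; take the origin at the lower-left of the bounding box.
Web: 8 × 140, A = 1 120 mm², y = 70 mm, Ī = 1 829 333 mm⁴.
Top flange (beyond web): 57 × 20, A = 1 140 mm², y = 130 mm, Ī = 38 000 mm⁴.
Bottom flange (beyond web): 57 × 20, A = 1 140 mm², y = 10 mm, Ī = 38 000 mm⁴.
By symmetry the centroid is at mid-height, ȳ = 70 mm.
Transfer each piece to the centroidal x-axis using Ī + A·d² with d = y − 70:
  web: d = 0 mm → contributes +1 829 333 mm⁴
  top flange (beyond web): d = 60 mm → contributes +4 142 000 mm⁴
  bottom flange (beyond web): d = -60 mm → contributes +4 142 000 mm⁴
Total I = 10 113 333 mm⁴.
For the y-axis: x̄ = 25.7941 mm.
Repeating about the centroidal y-axis gives I_y = 1 416 589 mm⁴.
Polar second moment: J = I_x + I_y = 11 529 923 mm⁴.

J ≈ 1.153 × 10⁷ mm⁴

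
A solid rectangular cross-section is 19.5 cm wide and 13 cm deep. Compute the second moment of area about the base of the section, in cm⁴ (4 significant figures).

I_base ≈ 1.428 × 10⁴ cm⁴

The section: 19.5 × 13, A = 253.5 cm², y = 6.5 cm, Ī = 3570.13 cm⁴.
Transfer it to a horizontal axis along the bottom face using Ī + A·d² with d = y − 0:
  the section: d = 6.5 cm → contributes +14280.5 cm⁴
Total I = 14280.5 cm⁴.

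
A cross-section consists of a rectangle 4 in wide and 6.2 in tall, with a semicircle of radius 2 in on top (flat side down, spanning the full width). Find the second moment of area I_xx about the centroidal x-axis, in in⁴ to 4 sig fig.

I_xx ≈ 159.4 in⁴

Decompose the section into non-overlapping parts with the origin at the bottom-left of its bounding rectangle.
Rectangular body: 4 × 6.2, A = 24.8 in², y = 3.1 in, Ī = 79.4427 in⁴.
Semicircular cap: semicircle r = 2, A = 6.28319 in², y = 7.04883 in, Ī = 1.75611 in⁴.
Centroid: ȳ = ΣA·y / ΣA = 3.89822 in.
Transfer each piece to the centroidal x-axis using Ī + A·d² with d = y − 3.89822:
  rectangular body: d = -0.79822 in → contributes +95.2441 in⁴
  semicircular cap: d = 3.15061 in → contributes +64.125 in⁴
Total I = 159.369 in⁴.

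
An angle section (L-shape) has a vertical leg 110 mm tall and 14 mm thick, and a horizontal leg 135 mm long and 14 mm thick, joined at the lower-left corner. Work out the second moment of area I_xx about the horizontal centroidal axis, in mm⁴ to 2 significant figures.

Treat the section as a set of non-overlapping primitives; coordinates are from the bounding-box lower-left.
Vertical leg: 14 × 110, A = 1 540 mm², y = 55 mm, Ī = 1 552 833 mm⁴.
Horizontal leg (remainder): 121 × 14, A = 1 694 mm², y = 7 mm, Ī = 27 669 mm⁴.
Centroid: ȳ = ΣA·y / ΣA = 29.86 mm.
Transfer each piece to the horizontal centroidal axis using Ī + A·d² with d = y − 29.86:
  vertical leg: d = 25.14 mm → contributes +2 526 365 mm⁴
  horizontal leg (remainder): d = -22.86 mm → contributes +912 697 mm⁴
Total I = 3 439 062 mm⁴.

I_xx ≈ 3.4 × 10⁶ mm⁴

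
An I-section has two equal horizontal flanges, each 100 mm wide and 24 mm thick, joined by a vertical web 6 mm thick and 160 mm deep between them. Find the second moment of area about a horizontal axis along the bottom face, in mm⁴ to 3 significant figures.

I_base ≈ 1.05 × 10⁸ mm⁴

Treat the section as a set of non-overlapping primitives; coordinates are from the bounding-box lower-left.
Bottom flange: 100 × 24, A = 2 400 mm², y = 12 mm, Ī = 115 200 mm⁴.
Web: 6 × 160, A = 960 mm², y = 104 mm, Ī = 2 048 000 mm⁴.
Top flange: 100 × 24, A = 2 400 mm², y = 196 mm, Ī = 115 200 mm⁴.
Transfer each piece to the base of the section using Ī + A·d² with d = y − 0:
  bottom flange: d = 12 mm → contributes +460 800 mm⁴
  web: d = 104 mm → contributes +12 431 360 mm⁴
  top flange: d = 196 mm → contributes +92 313 600 mm⁴
Total I = 105 205 760 mm⁴.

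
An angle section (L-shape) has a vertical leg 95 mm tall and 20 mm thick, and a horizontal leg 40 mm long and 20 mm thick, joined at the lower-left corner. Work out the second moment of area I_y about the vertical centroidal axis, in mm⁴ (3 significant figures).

I_y ≈ 2.09 × 10⁵ mm⁴

Break the section into simple shapes (no overlaps), measuring from the bottom-left corner of the bounding box.
Vertical leg: 20 × 95, A = 1 900 mm², x = 10 mm, Ī = 63 333 mm⁴.
Horizontal leg (remainder): 20 × 20, A = 400 mm², x = 30 mm, Ī = 13 333 mm⁴.
Centroid: x̄ = ΣA·x / ΣA = 13.478 mm.
Transfer each piece to the vertical centroidal axis using Ī + A·d² with d = x − 13.478:
  vertical leg: d = -3.4783 mm → contributes +86 320 mm⁴
  horizontal leg (remainder): d = 16.522 mm → contributes +122 520 mm⁴
Total I = 208 841 mm⁴.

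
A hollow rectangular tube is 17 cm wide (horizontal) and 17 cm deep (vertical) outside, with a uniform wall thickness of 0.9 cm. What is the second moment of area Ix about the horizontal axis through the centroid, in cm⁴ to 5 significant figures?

Ix ≈ 2511.8 cm⁴

Decompose the section into non-overlapping parts with the origin at the bottom-left of its bounding rectangle.
Outer rectangle: 17 × 17, A = 289 cm², y = 8.5 cm, Ī = 6960.083 cm⁴.
Inner void (subtracted): 15.2 × 15.2, A = 231.04 cm², y = 8.5 cm, Ī = 4448.29 cm⁴.
By symmetry the centroid is at mid-height, ȳ = 8.5 cm.
All pieces are centred on the horizontal axis through the centroid, so I = ΣĪ (holes subtracted) = 2511.793 cm⁴.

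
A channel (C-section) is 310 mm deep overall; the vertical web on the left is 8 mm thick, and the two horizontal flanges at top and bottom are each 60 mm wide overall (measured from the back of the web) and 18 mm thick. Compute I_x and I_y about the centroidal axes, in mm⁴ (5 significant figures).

I_x ≈ 5.9815 × 10⁷ mm⁴, I_y ≈ 1.3951 × 10⁶ mm⁴

Break the section into simple shapes (no overlaps), measuring from the bottom-left corner of the bounding box.
Web: 8 × 310, A = 2 480 mm², y = 155 mm, Ī = 19 860 667 mm⁴.
Top flange (beyond web): 52 × 18, A = 936 mm², y = 301 mm, Ī = 25 272 mm⁴.
Bottom flange (beyond web): 52 × 18, A = 936 mm², y = 9 mm, Ī = 25 272 mm⁴.
By symmetry the centroid is at mid-height, ȳ = 155 mm.
Transfer each piece to the centroidal x-axis using Ī + A·d² with d = y − 155:
  web: d = 0 mm → contributes +19 860 667 mm⁴
  top flange (beyond web): d = 146 mm → contributes +19 977 048 mm⁴
  bottom flange (beyond web): d = -146 mm → contributes +19 977 048 mm⁴
Total I = 59 814 763 mm⁴.
For the y-axis: x̄ = 16.90441 mm.
Repeating about the centroidal y-axis gives I_y = 1 395 139 mm⁴.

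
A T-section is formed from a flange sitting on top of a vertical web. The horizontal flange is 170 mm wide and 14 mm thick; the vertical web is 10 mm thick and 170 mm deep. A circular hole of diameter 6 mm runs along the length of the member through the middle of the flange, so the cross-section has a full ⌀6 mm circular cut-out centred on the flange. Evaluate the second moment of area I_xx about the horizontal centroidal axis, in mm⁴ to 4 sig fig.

I_xx ≈ 1.248 × 10⁷ mm⁴

Treat the section as a set of non-overlapping primitives; coordinates are from the bounding-box lower-left.
Flange: 170 × 14, A = 2 380 mm², y = 177 mm, Ī = 38873.3 mm⁴.
Web: 10 × 170, A = 1 700 mm², y = 85 mm, Ī = 4 094 167 mm⁴.
Hole (subtracted): ⌀6, A = 28.2743 mm², y = 177 mm, Ī = 63.6173 mm⁴.
Centroid: ȳ = ΣA·y / ΣA = 138.399 mm.
Transfer each piece to the horizontal centroidal axis using Ī + A·d² with d = y − 138.399:
  flange: d = 38.6008 mm → contributes +3 585 132 mm⁴
  web: d = -53.3992 mm → contributes +8 941 667 mm⁴
  hole: d = 38.6008 mm → contributes −42193.1 mm⁴
Total I = 12 484 606 mm⁴.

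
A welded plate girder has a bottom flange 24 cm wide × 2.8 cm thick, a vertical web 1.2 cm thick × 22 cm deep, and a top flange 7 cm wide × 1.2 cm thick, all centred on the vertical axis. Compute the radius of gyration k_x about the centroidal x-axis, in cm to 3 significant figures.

k_x ≈ 8.44 cm

Treat the section as a set of non-overlapping primitives; coordinates are from the bounding-box lower-left.
Bottom plate: 24 × 2.8, A = 67.2 cm², y = 1.4 cm, Ī = 43.904 cm⁴.
Web plate: 1.2 × 22, A = 26.4 cm², y = 13.8 cm, Ī = 1064.8 cm⁴.
Top plate: 7 × 1.2, A = 8.4 cm², y = 25.4 cm, Ī = 1.008 cm⁴.
Centroid: ȳ = ΣA·y / ΣA = 6.5859 cm.
Transfer each piece to the centroidal x-axis using Ī + A·d² with d = y − 6.5859:
  bottom plate: d = -5.1859 cm → contributes +1851.1 cm⁴
  web plate: d = 7.2141 cm → contributes +2438.7 cm⁴
  top plate: d = 18.814 cm → contributes +2974.4 cm⁴
Total I = 7264.3 cm⁴.
Radius of gyration: k = √(I/A) = √(7264.3 / 102) = 8.4391 cm.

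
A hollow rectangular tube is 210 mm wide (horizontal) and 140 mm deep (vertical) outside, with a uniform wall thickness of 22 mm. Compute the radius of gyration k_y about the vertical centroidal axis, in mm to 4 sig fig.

k_y ≈ 72.85 mm

Break the section into simple shapes (no overlaps), measuring from the bottom-left corner of the bounding box.
Outer rectangle: 210 × 140, A = 29 400 mm², x = 105 mm, Ī = 108 045 000 mm⁴.
Inner void (subtracted): 166 × 96, A = 15 936 mm², x = 105 mm, Ī = 36 594 368 mm⁴.
By symmetry the centroid is at mid-width, x̄ = 105 mm.
All pieces are centred on the vertical centroidal axis, so I = ΣĪ (holes subtracted) = 71 450 632 mm⁴.
Radius of gyration: k = √(I/A) = √(71 450 632 / 13 464) = 72.8477 mm.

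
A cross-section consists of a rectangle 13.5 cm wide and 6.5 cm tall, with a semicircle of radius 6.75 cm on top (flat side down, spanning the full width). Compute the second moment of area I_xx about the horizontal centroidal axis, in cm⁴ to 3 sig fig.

Decompose the section into non-overlapping parts with the origin at the bottom-left of its bounding rectangle.
Rectangular body: 13.5 × 6.5, A = 87.75 cm², y = 3.25 cm, Ī = 308.95 cm⁴.
Semicircular cap: semicircle r = 6.75, A = 71.569 cm², y = 9.3648 cm, Ī = 227.85 cm⁴.
Centroid: ȳ = ΣA·y / ΣA = 5.9969 cm.
Transfer each piece to the horizontal centroidal axis using Ī + A·d² with d = y − 5.9969:
  rectangular body: d = -2.7469 cm → contributes +971.06 cm⁴
  semicircular cap: d = 3.3679 cm → contributes +1039.6 cm⁴
Total I = 2010.7 cm⁴.

I_xx ≈ 2010 cm⁴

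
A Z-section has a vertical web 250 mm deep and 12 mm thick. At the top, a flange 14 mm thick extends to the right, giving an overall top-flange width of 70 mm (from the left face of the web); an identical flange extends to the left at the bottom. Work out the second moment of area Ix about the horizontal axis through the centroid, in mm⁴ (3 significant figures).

Break the section into simple shapes (no overlaps), measuring from the bottom-left corner of the bounding box.
Web: 12 × 250, A = 3 000 mm², y = 125 mm, Ī = 15 625 000 mm⁴.
Top flange (beyond web): 58 × 14, A = 812 mm², y = 243 mm, Ī = 13 263 mm⁴.
Bottom flange (beyond web): 58 × 14, A = 812 mm², y = 7 mm, Ī = 13 263 mm⁴.
Centroid: ȳ = ΣA·y / ΣA = 125 mm.
Transfer each piece to the horizontal axis through the centroid using Ī + A·d² with d = y − 125:
  web: d = 0 mm → contributes +15 625 000 mm⁴
  top flange (beyond web): d = 118 mm → contributes +11 319 551 mm⁴
  bottom flange (beyond web): d = -118 mm → contributes +11 319 551 mm⁴
Total I = 38 264 101 mm⁴.

Ix ≈ 3.83 × 10⁷ mm⁴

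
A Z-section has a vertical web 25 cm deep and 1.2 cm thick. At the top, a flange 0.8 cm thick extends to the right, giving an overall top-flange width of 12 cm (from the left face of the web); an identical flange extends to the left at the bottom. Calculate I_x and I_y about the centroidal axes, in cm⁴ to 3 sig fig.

I_x ≈ 4090 cm⁴, I_y ≈ 794 cm⁴

Break the section into simple shapes (no overlaps), measuring from the bottom-left corner of the bounding box.
Web: 1.2 × 25, A = 30 cm², y = 12.5 cm, Ī = 1562.5 cm⁴.
Top flange (beyond web): 10.8 × 0.8, A = 8.64 cm², y = 24.6 cm, Ī = 0.4608 cm⁴.
Bottom flange (beyond web): 10.8 × 0.8, A = 8.64 cm², y = 0.4 cm, Ī = 0.4608 cm⁴.
Centroid: ȳ = ΣA·y / ΣA = 12.5 cm.
Transfer each piece to the centroidal x-axis using Ī + A·d² with d = y − 12.5:
  web: d = 0 cm → contributes +1562.5 cm⁴
  top flange (beyond web): d = 12.1 cm → contributes +1265.4 cm⁴
  bottom flange (beyond web): d = -12.1 cm → contributes +1265.4 cm⁴
Total I = 4093.4 cm⁴.
For the y-axis: x̄ = 11.4 cm.
Repeating about the centroidal y-axis gives I_y = 793.64 cm⁴.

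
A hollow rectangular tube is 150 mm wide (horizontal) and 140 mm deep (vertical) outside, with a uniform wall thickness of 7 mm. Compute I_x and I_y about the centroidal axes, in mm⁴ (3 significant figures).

I_x ≈ 1.16 × 10⁷ mm⁴, I_y ≈ 1.30 × 10⁷ mm⁴

Treat the section as a set of non-overlapping primitives; coordinates are from the bounding-box lower-left.
Outer rectangle: 150 × 140, A = 21 000 mm², y = 70 mm, Ī = 34 300 000 mm⁴.
Inner void (subtracted): 136 × 126, A = 17 136 mm², y = 70 mm, Ī = 22 670 928 mm⁴.
By symmetry the centroid is at mid-height, ȳ = 70 mm.
All pieces are centred on the centroidal x-axis, so I = ΣĪ (holes subtracted) = 11 629 072 mm⁴.
Repeating about the centroidal y-axis gives I_y = 12 962 712 mm⁴.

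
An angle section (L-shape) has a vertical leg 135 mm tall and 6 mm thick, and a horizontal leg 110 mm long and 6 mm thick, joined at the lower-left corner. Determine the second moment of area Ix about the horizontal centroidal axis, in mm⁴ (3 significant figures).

Ix ≈ 2.70 × 10⁶ mm⁴

Treat the section as a set of non-overlapping primitives; coordinates are from the bounding-box lower-left.
Vertical leg: 6 × 135, A = 810 mm², y = 67.5 mm, Ī = 1 230 188 mm⁴.
Horizontal leg (remainder): 104 × 6, A = 624 mm², y = 3 mm, Ī = 1 872 mm⁴.
Centroid: ȳ = ΣA·y / ΣA = 39.433 mm.
Transfer each piece to the horizontal centroidal axis using Ī + A·d² with d = y − 39.433:
  vertical leg: d = 28.067 mm → contributes +1 868 268 mm⁴
  horizontal leg (remainder): d = -36.433 mm → contributes +830 149 mm⁴
Total I = 2 698 417 mm⁴.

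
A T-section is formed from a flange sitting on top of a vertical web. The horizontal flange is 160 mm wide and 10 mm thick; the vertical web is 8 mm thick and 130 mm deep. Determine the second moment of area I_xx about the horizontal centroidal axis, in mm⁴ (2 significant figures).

I_xx ≈ 4.6 × 10⁶ mm⁴

Decompose the section into non-overlapping parts with the origin at the bottom-left of its bounding rectangle.
Flange: 160 × 10, A = 1 600 mm², y = 135 mm, Ī = 13 333 mm⁴.
Web: 8 × 130, A = 1 040 mm², y = 65 mm, Ī = 1 464 667 mm⁴.
Centroid: ȳ = ΣA·y / ΣA = 107.4 mm.
Transfer each piece to the horizontal centroidal axis using Ī + A·d² with d = y − 107.4:
  flange: d = 27.58 mm → contributes +1 230 009 mm⁴
  web: d = -42.42 mm → contributes +3 336 476 mm⁴
Total I = 4 566 485 mm⁴.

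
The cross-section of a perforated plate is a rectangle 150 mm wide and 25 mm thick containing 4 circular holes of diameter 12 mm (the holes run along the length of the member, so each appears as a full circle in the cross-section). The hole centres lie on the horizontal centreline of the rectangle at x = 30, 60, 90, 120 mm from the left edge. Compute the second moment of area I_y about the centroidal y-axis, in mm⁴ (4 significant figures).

Break the section into simple shapes (no overlaps), measuring from the bottom-left corner of the bounding box.
Plate: 150 × 25, A = 3 750 mm², x = 75 mm, Ī = 7 031 250 mm⁴.
Hole 1 (subtracted): ⌀12, A = 113.097 mm², x = 30 mm, Ī = 1017.88 mm⁴.
Hole 2 (subtracted): ⌀12, A = 113.097 mm², x = 60 mm, Ī = 1017.88 mm⁴.
Hole 3 (subtracted): ⌀12, A = 113.097 mm², x = 90 mm, Ī = 1017.88 mm⁴.
Hole 4 (subtracted): ⌀12, A = 113.097 mm², x = 120 mm, Ī = 1017.88 mm⁴.
By symmetry the centroid is at mid-width, x̄ = 75 mm.
Transfer each piece to the centroidal y-axis using Ī + A·d² with d = x − 75:
  plate: d = 0 mm → contributes +7 031 250 mm⁴
  hole 1: d = -45 mm → contributes −230 040 mm⁴
  hole 2: d = -15 mm → contributes −26464.8 mm⁴
  hole 3: d = 15 mm → contributes −26464.8 mm⁴
  hole 4: d = 45 mm → contributes −230 040 mm⁴
Total I = 6 518 240 mm⁴.

I_y ≈ 6.518 × 10⁶ mm⁴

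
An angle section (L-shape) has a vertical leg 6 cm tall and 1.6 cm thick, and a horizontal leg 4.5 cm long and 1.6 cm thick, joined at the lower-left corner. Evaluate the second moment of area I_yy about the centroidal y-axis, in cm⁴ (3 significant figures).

Decompose the section into non-overlapping parts with the origin at the bottom-left of its bounding rectangle.
Vertical leg: 1.6 × 6, A = 9.6 cm², x = 0.8 cm, Ī = 2.048 cm⁴.
Horizontal leg (remainder): 2.9 × 1.6, A = 4.64 cm², x = 3.05 cm, Ī = 3.2519 cm⁴.
Centroid: x̄ = ΣA·x / ΣA = 1.5331 cm.
Transfer each piece to the centroidal y-axis using Ī + A·d² with d = x − 1.5331:
  vertical leg: d = -0.73315 cm → contributes +7.208 cm⁴
  horizontal leg (remainder): d = 1.5169 cm → contributes +13.928 cm⁴
Total I = 21.136 cm⁴.

I_yy ≈ 21.1 cm⁴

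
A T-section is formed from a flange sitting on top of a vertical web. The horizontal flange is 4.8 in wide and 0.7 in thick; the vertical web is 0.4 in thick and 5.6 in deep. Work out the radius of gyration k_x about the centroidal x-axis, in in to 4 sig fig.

k_x ≈ 1.858 in

Break the section into simple shapes (no overlaps), measuring from the bottom-left corner of the bounding box.
Flange: 4.8 × 0.7, A = 3.36 in², y = 5.95 in, Ī = 0.1372 in⁴.
Web: 0.4 × 5.6, A = 2.24 in², y = 2.8 in, Ī = 5.85387 in⁴.
Centroid: ȳ = ΣA·y / ΣA = 4.69 in.
Transfer each piece to the centroidal x-axis using Ī + A·d² with d = y − 4.69:
  flange: d = 1.26 in → contributes +5.47154 in⁴
  web: d = -1.89 in → contributes +13.8554 in⁴
Total I = 19.3269 in⁴.
Radius of gyration: k = √(I/A) = √(19.3269 / 5.6) = 1.85775 in.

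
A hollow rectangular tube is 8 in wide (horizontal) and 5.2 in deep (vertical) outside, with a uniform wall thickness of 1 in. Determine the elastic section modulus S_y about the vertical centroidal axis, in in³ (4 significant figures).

Split into non-overlapping primitives; take the origin at the lower-left of the bounding box.
Outer rectangle: 8 × 5.2, A = 41.6 in², x = 4 in, Ī = 221.867 in⁴.
Inner void (subtracted): 6 × 3.2, A = 19.2 in², x = 4 in, Ī = 57.6 in⁴.
By symmetry the centroid is at mid-width, x̄ = 4 in.
All pieces are centred on the vertical centroidal axis, so I = ΣĪ (holes subtracted) = 164.267 in⁴.
Extreme fibre distance c = 4 in; S = I/c = 41.0667 in³.

S_y ≈ 41.07 in³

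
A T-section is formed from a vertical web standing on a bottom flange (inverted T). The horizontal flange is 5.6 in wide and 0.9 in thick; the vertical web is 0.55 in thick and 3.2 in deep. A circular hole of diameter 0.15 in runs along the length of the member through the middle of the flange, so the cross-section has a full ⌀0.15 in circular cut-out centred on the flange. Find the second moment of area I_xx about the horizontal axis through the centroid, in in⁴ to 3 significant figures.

Break the section into simple shapes (no overlaps), measuring from the bottom-left corner of the bounding box.
Flange: 5.6 × 0.9, A = 5.04 in², y = 0.45 in, Ī = 0.3402 in⁴.
Web: 0.55 × 3.2, A = 1.76 in², y = 2.5 in, Ī = 1.5019 in⁴.
Hole (subtracted): ⌀0.15, A = 0.017671 in², y = 0.45 in, Ī = 0.00002485 in⁴.
Centroid: ȳ = ΣA·y / ΣA = 0.98197 in.
Transfer each piece to the horizontal axis through the centroid using Ī + A·d² with d = y − 0.98197:
  flange: d = -0.53197 in → contributes +1.7665 in⁴
  web: d = 1.518 in → contributes +5.5576 in⁴
  hole: d = -0.53197 in → contributes −0.0050257 in⁴
Total I = 7.3191 in⁴.

I_xx ≈ 7.32 in⁴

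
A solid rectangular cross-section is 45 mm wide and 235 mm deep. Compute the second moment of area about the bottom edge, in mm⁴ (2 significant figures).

The section: 45 × 235, A = 10 575 mm², y = 117.5 mm, Ī = 48 667 031 mm⁴.
Transfer it to the bottom edge using Ī + A·d² with d = y − 0:
  the section: d = 117.5 mm → contributes +194 668 125 mm⁴
Total I = 194 668 125 mm⁴.

I_base ≈ 1.9 × 10⁸ mm⁴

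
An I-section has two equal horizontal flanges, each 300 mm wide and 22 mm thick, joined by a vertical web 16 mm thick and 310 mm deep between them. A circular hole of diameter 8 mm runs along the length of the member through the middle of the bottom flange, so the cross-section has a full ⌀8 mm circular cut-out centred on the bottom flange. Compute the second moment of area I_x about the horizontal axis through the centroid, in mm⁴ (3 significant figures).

Break the section into simple shapes (no overlaps), measuring from the bottom-left corner of the bounding box.
Bottom flange: 300 × 22, A = 6 600 mm², y = 11 mm, Ī = 266 200 mm⁴.
Web: 16 × 310, A = 4 960 mm², y = 177 mm, Ī = 39 721 333 mm⁴.
Top flange: 300 × 22, A = 6 600 mm², y = 343 mm, Ī = 266 200 mm⁴.
Hole (subtracted): ⌀8, A = 50.265 mm², y = 11 mm, Ī = 201.06 mm⁴.
Centroid: ȳ = ΣA·y / ΣA = 177.46 mm.
Transfer each piece to the horizontal axis through the centroid using Ī + A·d² with d = y − 177.46:
  bottom flange: d = -166.46 mm → contributes +183 146 798 mm⁴
  web: d = -0.46075 mm → contributes +39 722 386 mm⁴
  top flange: d = 165.54 mm → contributes +181 127 605 mm⁴
  hole: d = -166.46 mm → contributes −1 393 016 mm⁴
Total I = 402 603 772 mm⁴.

I_x ≈ 4.03 × 10⁸ mm⁴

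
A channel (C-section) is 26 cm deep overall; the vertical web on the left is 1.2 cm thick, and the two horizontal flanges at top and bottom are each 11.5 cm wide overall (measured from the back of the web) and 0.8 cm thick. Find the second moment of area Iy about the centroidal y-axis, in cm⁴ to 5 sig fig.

Split into non-overlapping primitives; take the origin at the lower-left of the bounding box.
Web: 1.2 × 26, A = 31.2 cm², x = 0.6 cm, Ī = 3.744 cm⁴.
Top flange (beyond web): 10.3 × 0.8, A = 8.24 cm², x = 6.35 cm, Ī = 72.84847 cm⁴.
Bottom flange (beyond web): 10.3 × 0.8, A = 8.24 cm², x = 6.35 cm, Ī = 72.84847 cm⁴.
Centroid: x̄ = ΣA·x / ΣA = 2.587416 cm.
Transfer each piece to the centroidal y-axis using Ī + A·d² with d = x − 2.587416:
  web: d = -1.987416 cm → contributes +126.9785 cm⁴
  top flange (beyond web): d = 3.762584 cm → contributes +189.5025 cm⁴
  bottom flange (beyond web): d = 3.762584 cm → contributes +189.5025 cm⁴
Total I = 505.9834 cm⁴.

Iy ≈ 505.98 cm⁴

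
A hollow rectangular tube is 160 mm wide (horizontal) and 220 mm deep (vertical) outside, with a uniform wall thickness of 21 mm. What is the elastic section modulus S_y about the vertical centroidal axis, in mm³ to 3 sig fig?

S_y ≈ 6.34 × 10⁵ mm³

Decompose the section into non-overlapping parts with the origin at the bottom-left of its bounding rectangle.
Outer rectangle: 160 × 220, A = 35 200 mm², x = 80 mm, Ī = 75 093 333 mm⁴.
Inner void (subtracted): 118 × 178, A = 21 004 mm², x = 80 mm, Ī = 24 371 641 mm⁴.
By symmetry the centroid is at mid-width, x̄ = 80 mm.
All pieces are centred on the vertical centroidal axis, so I = ΣĪ (holes subtracted) = 50 721 692 mm⁴.
Extreme fibre distance c = 80 mm; S = I/c = 634 021 mm³.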